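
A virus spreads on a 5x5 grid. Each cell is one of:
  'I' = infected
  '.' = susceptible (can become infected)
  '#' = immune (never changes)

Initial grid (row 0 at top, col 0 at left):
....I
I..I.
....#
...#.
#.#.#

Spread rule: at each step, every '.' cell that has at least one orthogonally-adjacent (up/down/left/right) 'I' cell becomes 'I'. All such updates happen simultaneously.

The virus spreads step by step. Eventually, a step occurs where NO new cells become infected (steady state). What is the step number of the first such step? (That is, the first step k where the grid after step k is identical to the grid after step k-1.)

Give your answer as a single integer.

Step 0 (initial): 3 infected
Step 1: +7 new -> 10 infected
Step 2: +5 new -> 15 infected
Step 3: +2 new -> 17 infected
Step 4: +1 new -> 18 infected
Step 5: +0 new -> 18 infected

Answer: 5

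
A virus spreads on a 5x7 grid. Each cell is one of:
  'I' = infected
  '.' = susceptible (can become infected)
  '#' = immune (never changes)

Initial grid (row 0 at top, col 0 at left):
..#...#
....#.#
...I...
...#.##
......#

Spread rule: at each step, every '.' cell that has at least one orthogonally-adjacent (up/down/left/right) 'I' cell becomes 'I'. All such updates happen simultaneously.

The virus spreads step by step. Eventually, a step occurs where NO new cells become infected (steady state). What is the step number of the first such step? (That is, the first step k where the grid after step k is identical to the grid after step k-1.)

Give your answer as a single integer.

Answer: 6

Derivation:
Step 0 (initial): 1 infected
Step 1: +3 new -> 4 infected
Step 2: +6 new -> 10 infected
Step 3: +8 new -> 18 infected
Step 4: +7 new -> 25 infected
Step 5: +2 new -> 27 infected
Step 6: +0 new -> 27 infected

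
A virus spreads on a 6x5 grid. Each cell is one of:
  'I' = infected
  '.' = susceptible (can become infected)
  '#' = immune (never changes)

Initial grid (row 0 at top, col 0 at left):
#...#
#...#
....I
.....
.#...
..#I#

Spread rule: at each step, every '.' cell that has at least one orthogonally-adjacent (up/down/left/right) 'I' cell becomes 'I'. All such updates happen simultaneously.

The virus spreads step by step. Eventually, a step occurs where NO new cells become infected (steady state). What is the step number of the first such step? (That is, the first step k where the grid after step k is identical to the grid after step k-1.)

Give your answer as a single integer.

Step 0 (initial): 2 infected
Step 1: +3 new -> 5 infected
Step 2: +5 new -> 10 infected
Step 3: +4 new -> 14 infected
Step 4: +4 new -> 18 infected
Step 5: +2 new -> 20 infected
Step 6: +1 new -> 21 infected
Step 7: +1 new -> 22 infected
Step 8: +1 new -> 23 infected
Step 9: +0 new -> 23 infected

Answer: 9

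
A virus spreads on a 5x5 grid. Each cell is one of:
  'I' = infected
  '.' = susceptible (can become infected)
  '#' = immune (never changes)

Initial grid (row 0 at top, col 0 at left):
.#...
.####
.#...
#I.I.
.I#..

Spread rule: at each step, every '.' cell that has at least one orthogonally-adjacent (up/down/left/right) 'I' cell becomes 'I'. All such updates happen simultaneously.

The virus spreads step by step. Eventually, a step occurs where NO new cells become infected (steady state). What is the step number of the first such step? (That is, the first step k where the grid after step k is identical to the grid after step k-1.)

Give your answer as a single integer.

Step 0 (initial): 3 infected
Step 1: +5 new -> 8 infected
Step 2: +3 new -> 11 infected
Step 3: +0 new -> 11 infected

Answer: 3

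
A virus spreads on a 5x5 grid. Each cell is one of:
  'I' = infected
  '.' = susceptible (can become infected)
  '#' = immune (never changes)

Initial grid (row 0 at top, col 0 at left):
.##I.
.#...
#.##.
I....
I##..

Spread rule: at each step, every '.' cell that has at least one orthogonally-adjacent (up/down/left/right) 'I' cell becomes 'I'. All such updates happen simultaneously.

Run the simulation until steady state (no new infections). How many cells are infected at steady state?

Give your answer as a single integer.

Step 0 (initial): 3 infected
Step 1: +3 new -> 6 infected
Step 2: +4 new -> 10 infected
Step 3: +2 new -> 12 infected
Step 4: +2 new -> 14 infected
Step 5: +1 new -> 15 infected
Step 6: +0 new -> 15 infected

Answer: 15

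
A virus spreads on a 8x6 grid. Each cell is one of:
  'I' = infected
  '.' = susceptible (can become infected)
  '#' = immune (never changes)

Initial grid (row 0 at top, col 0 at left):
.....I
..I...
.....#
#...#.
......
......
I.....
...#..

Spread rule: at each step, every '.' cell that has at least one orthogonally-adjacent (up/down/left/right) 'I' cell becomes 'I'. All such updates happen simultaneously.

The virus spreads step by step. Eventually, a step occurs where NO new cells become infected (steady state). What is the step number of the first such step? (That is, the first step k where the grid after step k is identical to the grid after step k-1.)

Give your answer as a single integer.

Answer: 8

Derivation:
Step 0 (initial): 3 infected
Step 1: +9 new -> 12 infected
Step 2: +11 new -> 23 infected
Step 3: +10 new -> 33 infected
Step 4: +3 new -> 36 infected
Step 5: +4 new -> 40 infected
Step 6: +3 new -> 43 infected
Step 7: +1 new -> 44 infected
Step 8: +0 new -> 44 infected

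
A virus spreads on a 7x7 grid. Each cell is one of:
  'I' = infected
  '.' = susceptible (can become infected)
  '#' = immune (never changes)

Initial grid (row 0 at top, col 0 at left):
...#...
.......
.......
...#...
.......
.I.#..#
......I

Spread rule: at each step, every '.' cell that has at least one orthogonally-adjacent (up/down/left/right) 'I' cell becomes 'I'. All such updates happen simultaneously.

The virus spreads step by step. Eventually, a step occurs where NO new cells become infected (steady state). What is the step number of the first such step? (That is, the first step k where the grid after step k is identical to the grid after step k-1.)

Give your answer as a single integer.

Answer: 9

Derivation:
Step 0 (initial): 2 infected
Step 1: +5 new -> 7 infected
Step 2: +7 new -> 14 infected
Step 3: +7 new -> 21 infected
Step 4: +6 new -> 27 infected
Step 5: +7 new -> 34 infected
Step 6: +6 new -> 40 infected
Step 7: +3 new -> 43 infected
Step 8: +2 new -> 45 infected
Step 9: +0 new -> 45 infected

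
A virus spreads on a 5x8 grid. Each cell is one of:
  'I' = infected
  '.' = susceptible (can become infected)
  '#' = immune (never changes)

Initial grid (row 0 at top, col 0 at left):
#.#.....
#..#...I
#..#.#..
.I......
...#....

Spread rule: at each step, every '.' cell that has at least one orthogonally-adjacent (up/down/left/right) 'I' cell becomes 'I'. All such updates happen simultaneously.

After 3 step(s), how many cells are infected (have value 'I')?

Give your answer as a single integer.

Step 0 (initial): 2 infected
Step 1: +7 new -> 9 infected
Step 2: +9 new -> 18 infected
Step 3: +7 new -> 25 infected

Answer: 25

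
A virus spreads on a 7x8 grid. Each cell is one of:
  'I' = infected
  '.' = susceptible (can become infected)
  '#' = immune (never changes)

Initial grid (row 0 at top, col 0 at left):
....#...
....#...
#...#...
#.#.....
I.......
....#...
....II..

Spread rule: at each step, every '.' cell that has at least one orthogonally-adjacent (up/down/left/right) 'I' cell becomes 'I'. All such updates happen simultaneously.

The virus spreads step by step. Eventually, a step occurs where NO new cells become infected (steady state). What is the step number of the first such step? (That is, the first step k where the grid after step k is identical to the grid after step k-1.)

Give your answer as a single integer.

Step 0 (initial): 3 infected
Step 1: +5 new -> 8 infected
Step 2: +9 new -> 17 infected
Step 3: +8 new -> 25 infected
Step 4: +7 new -> 32 infected
Step 5: +7 new -> 39 infected
Step 6: +6 new -> 45 infected
Step 7: +3 new -> 48 infected
Step 8: +1 new -> 49 infected
Step 9: +0 new -> 49 infected

Answer: 9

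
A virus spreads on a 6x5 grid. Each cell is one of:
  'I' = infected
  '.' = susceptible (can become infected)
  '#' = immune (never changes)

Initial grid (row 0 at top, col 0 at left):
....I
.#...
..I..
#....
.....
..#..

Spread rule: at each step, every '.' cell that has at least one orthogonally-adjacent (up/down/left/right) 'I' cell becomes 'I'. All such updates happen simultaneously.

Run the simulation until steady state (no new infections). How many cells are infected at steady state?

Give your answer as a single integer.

Step 0 (initial): 2 infected
Step 1: +6 new -> 8 infected
Step 2: +7 new -> 15 infected
Step 3: +5 new -> 20 infected
Step 4: +5 new -> 25 infected
Step 5: +2 new -> 27 infected
Step 6: +0 new -> 27 infected

Answer: 27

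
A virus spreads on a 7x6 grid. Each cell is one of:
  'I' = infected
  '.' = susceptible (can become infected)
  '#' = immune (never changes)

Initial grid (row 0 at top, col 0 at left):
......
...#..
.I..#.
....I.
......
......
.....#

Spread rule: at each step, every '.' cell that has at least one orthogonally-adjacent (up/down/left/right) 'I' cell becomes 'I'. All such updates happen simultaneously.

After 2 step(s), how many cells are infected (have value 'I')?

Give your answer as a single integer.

Step 0 (initial): 2 infected
Step 1: +7 new -> 9 infected
Step 2: +11 new -> 20 infected

Answer: 20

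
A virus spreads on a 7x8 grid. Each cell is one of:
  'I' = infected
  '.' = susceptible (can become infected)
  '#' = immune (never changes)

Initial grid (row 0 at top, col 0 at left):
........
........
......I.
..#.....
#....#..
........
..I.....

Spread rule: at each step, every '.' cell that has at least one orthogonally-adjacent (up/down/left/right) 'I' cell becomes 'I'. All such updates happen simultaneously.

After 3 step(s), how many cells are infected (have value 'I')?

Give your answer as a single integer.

Step 0 (initial): 2 infected
Step 1: +7 new -> 9 infected
Step 2: +12 new -> 21 infected
Step 3: +12 new -> 33 infected

Answer: 33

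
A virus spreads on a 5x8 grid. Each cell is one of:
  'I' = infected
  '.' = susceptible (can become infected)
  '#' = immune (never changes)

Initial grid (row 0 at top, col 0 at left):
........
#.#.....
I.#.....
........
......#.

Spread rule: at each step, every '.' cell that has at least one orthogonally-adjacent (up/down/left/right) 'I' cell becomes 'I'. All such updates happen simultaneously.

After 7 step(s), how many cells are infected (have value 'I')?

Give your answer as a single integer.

Step 0 (initial): 1 infected
Step 1: +2 new -> 3 infected
Step 2: +3 new -> 6 infected
Step 3: +3 new -> 9 infected
Step 4: +4 new -> 13 infected
Step 5: +4 new -> 17 infected
Step 6: +5 new -> 22 infected
Step 7: +5 new -> 27 infected

Answer: 27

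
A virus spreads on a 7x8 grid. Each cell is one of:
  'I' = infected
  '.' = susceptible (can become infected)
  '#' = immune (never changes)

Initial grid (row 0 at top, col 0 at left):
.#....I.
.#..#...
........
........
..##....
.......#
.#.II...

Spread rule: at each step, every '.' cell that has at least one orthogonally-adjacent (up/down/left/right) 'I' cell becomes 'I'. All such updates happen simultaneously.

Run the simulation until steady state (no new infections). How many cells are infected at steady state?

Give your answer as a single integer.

Answer: 49

Derivation:
Step 0 (initial): 3 infected
Step 1: +7 new -> 10 infected
Step 2: +8 new -> 18 infected
Step 3: +9 new -> 27 infected
Step 4: +9 new -> 36 infected
Step 5: +7 new -> 43 infected
Step 6: +3 new -> 46 infected
Step 7: +1 new -> 47 infected
Step 8: +1 new -> 48 infected
Step 9: +1 new -> 49 infected
Step 10: +0 new -> 49 infected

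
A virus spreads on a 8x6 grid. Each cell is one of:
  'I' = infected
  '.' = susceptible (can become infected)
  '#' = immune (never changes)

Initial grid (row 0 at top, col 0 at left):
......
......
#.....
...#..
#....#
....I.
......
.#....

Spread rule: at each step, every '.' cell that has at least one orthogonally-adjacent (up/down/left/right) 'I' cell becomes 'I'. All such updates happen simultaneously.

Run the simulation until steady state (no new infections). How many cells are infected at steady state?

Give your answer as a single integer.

Answer: 43

Derivation:
Step 0 (initial): 1 infected
Step 1: +4 new -> 5 infected
Step 2: +6 new -> 11 infected
Step 3: +7 new -> 18 infected
Step 4: +8 new -> 26 infected
Step 5: +6 new -> 32 infected
Step 6: +6 new -> 38 infected
Step 7: +2 new -> 40 infected
Step 8: +2 new -> 42 infected
Step 9: +1 new -> 43 infected
Step 10: +0 new -> 43 infected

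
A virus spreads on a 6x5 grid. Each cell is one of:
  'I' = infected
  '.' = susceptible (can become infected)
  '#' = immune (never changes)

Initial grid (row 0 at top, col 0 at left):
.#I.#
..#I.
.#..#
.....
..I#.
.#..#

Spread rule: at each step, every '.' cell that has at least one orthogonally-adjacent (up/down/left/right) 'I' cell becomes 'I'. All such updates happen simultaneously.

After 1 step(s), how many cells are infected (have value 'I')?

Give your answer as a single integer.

Answer: 9

Derivation:
Step 0 (initial): 3 infected
Step 1: +6 new -> 9 infected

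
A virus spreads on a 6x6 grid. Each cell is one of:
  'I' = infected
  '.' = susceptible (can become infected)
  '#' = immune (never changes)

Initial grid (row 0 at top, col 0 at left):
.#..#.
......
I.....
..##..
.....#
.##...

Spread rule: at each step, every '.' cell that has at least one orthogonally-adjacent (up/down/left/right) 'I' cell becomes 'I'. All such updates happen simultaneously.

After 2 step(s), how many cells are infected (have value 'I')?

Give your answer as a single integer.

Answer: 9

Derivation:
Step 0 (initial): 1 infected
Step 1: +3 new -> 4 infected
Step 2: +5 new -> 9 infected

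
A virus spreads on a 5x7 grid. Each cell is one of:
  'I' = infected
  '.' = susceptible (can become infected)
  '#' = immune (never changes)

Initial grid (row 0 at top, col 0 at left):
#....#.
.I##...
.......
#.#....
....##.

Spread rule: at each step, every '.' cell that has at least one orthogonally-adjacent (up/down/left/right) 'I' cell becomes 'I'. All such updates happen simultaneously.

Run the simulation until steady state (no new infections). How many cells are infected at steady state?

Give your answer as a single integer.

Step 0 (initial): 1 infected
Step 1: +3 new -> 4 infected
Step 2: +4 new -> 8 infected
Step 3: +3 new -> 11 infected
Step 4: +5 new -> 16 infected
Step 5: +4 new -> 20 infected
Step 6: +3 new -> 23 infected
Step 7: +2 new -> 25 infected
Step 8: +2 new -> 27 infected
Step 9: +0 new -> 27 infected

Answer: 27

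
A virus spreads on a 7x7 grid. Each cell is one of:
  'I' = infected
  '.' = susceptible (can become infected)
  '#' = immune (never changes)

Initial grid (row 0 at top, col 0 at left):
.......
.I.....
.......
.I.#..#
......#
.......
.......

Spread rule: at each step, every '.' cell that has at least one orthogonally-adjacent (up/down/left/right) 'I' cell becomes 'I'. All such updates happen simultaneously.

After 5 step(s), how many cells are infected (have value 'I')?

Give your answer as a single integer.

Answer: 38

Derivation:
Step 0 (initial): 2 infected
Step 1: +7 new -> 9 infected
Step 2: +8 new -> 17 infected
Step 3: +7 new -> 24 infected
Step 4: +7 new -> 31 infected
Step 5: +7 new -> 38 infected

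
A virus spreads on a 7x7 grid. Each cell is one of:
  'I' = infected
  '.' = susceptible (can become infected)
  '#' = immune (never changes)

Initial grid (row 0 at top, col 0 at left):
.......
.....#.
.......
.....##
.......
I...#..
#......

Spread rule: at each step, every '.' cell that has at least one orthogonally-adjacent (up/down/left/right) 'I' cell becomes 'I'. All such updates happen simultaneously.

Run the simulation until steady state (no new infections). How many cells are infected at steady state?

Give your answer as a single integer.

Step 0 (initial): 1 infected
Step 1: +2 new -> 3 infected
Step 2: +4 new -> 7 infected
Step 3: +5 new -> 12 infected
Step 4: +5 new -> 17 infected
Step 5: +6 new -> 23 infected
Step 6: +6 new -> 29 infected
Step 7: +6 new -> 35 infected
Step 8: +4 new -> 39 infected
Step 9: +2 new -> 41 infected
Step 10: +2 new -> 43 infected
Step 11: +1 new -> 44 infected
Step 12: +0 new -> 44 infected

Answer: 44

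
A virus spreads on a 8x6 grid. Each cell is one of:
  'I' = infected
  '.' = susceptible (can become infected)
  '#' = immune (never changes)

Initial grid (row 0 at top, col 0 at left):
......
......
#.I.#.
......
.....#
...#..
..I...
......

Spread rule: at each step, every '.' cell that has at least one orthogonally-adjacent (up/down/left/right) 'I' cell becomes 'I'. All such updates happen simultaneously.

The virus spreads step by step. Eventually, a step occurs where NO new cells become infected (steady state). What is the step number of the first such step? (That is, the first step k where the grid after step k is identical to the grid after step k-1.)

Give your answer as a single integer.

Answer: 6

Derivation:
Step 0 (initial): 2 infected
Step 1: +8 new -> 10 infected
Step 2: +11 new -> 21 infected
Step 3: +13 new -> 34 infected
Step 4: +8 new -> 42 infected
Step 5: +2 new -> 44 infected
Step 6: +0 new -> 44 infected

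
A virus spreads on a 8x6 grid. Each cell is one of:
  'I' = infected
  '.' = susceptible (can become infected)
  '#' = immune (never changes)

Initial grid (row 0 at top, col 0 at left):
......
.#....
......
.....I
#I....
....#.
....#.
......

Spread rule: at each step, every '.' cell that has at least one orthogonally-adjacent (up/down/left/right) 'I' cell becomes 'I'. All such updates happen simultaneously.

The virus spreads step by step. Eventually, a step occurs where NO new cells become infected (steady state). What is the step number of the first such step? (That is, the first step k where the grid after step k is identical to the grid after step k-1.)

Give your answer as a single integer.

Answer: 7

Derivation:
Step 0 (initial): 2 infected
Step 1: +6 new -> 8 infected
Step 2: +12 new -> 20 infected
Step 3: +10 new -> 30 infected
Step 4: +8 new -> 38 infected
Step 5: +5 new -> 43 infected
Step 6: +1 new -> 44 infected
Step 7: +0 new -> 44 infected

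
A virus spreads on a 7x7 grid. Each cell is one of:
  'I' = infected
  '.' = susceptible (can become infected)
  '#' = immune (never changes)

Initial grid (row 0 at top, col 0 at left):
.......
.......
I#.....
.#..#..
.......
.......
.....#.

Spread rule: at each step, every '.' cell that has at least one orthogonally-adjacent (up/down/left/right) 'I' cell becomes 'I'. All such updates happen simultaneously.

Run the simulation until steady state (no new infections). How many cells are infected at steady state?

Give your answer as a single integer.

Step 0 (initial): 1 infected
Step 1: +2 new -> 3 infected
Step 2: +3 new -> 6 infected
Step 3: +4 new -> 10 infected
Step 4: +6 new -> 16 infected
Step 5: +7 new -> 23 infected
Step 6: +7 new -> 30 infected
Step 7: +6 new -> 36 infected
Step 8: +6 new -> 42 infected
Step 9: +2 new -> 44 infected
Step 10: +1 new -> 45 infected
Step 11: +0 new -> 45 infected

Answer: 45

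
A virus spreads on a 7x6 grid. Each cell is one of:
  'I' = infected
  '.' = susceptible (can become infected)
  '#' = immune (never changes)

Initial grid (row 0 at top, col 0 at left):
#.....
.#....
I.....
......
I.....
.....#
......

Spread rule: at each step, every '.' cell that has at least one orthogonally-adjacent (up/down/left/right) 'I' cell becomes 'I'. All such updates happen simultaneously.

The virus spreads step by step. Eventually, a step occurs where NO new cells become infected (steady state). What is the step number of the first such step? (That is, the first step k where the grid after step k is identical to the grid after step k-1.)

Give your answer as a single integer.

Answer: 8

Derivation:
Step 0 (initial): 2 infected
Step 1: +5 new -> 7 infected
Step 2: +5 new -> 12 infected
Step 3: +6 new -> 18 infected
Step 4: +7 new -> 25 infected
Step 5: +8 new -> 33 infected
Step 6: +4 new -> 37 infected
Step 7: +2 new -> 39 infected
Step 8: +0 new -> 39 infected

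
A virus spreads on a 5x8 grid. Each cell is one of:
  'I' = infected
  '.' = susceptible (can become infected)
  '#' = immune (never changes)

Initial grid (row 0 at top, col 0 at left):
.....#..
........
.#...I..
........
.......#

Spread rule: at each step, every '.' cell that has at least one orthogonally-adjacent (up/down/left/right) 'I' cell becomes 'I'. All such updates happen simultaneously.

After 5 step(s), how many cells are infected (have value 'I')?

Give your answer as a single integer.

Answer: 30

Derivation:
Step 0 (initial): 1 infected
Step 1: +4 new -> 5 infected
Step 2: +7 new -> 12 infected
Step 3: +9 new -> 21 infected
Step 4: +5 new -> 26 infected
Step 5: +4 new -> 30 infected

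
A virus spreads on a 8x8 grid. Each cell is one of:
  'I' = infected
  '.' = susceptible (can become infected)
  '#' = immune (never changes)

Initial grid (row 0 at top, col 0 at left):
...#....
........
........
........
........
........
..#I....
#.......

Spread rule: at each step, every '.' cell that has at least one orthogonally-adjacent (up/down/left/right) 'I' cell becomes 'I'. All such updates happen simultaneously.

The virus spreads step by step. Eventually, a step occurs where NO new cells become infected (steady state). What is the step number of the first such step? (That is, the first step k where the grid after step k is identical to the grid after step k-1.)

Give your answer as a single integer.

Answer: 11

Derivation:
Step 0 (initial): 1 infected
Step 1: +3 new -> 4 infected
Step 2: +6 new -> 10 infected
Step 3: +8 new -> 18 infected
Step 4: +10 new -> 28 infected
Step 5: +10 new -> 38 infected
Step 6: +7 new -> 45 infected
Step 7: +7 new -> 52 infected
Step 8: +5 new -> 57 infected
Step 9: +3 new -> 60 infected
Step 10: +1 new -> 61 infected
Step 11: +0 new -> 61 infected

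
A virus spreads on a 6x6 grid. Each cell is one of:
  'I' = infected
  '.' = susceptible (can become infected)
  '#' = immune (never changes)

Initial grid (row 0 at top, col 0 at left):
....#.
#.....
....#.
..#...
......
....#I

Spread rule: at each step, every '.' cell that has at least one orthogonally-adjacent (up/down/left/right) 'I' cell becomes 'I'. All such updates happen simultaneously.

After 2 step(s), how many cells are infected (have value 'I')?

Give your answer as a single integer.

Answer: 4

Derivation:
Step 0 (initial): 1 infected
Step 1: +1 new -> 2 infected
Step 2: +2 new -> 4 infected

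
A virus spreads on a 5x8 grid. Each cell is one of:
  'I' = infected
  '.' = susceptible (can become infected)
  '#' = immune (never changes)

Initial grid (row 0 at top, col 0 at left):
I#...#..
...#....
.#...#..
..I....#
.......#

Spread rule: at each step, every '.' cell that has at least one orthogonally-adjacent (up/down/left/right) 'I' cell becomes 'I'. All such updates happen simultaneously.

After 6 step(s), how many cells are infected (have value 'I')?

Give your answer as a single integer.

Step 0 (initial): 2 infected
Step 1: +5 new -> 7 infected
Step 2: +8 new -> 15 infected
Step 3: +5 new -> 20 infected
Step 4: +4 new -> 24 infected
Step 5: +4 new -> 28 infected
Step 6: +2 new -> 30 infected

Answer: 30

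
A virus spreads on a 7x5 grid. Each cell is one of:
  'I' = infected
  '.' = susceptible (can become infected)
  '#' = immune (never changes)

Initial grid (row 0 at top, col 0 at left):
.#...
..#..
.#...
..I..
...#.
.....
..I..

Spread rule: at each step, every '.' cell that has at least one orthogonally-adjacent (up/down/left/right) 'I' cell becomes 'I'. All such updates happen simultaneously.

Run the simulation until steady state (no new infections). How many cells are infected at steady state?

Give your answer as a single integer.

Step 0 (initial): 2 infected
Step 1: +7 new -> 9 infected
Step 2: +8 new -> 17 infected
Step 3: +7 new -> 24 infected
Step 4: +3 new -> 27 infected
Step 5: +4 new -> 31 infected
Step 6: +0 new -> 31 infected

Answer: 31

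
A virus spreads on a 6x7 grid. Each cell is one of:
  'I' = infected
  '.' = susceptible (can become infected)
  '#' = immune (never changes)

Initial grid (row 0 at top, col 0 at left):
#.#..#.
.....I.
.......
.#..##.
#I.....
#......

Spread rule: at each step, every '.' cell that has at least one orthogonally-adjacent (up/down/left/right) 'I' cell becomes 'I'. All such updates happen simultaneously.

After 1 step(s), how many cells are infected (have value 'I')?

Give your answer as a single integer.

Step 0 (initial): 2 infected
Step 1: +5 new -> 7 infected

Answer: 7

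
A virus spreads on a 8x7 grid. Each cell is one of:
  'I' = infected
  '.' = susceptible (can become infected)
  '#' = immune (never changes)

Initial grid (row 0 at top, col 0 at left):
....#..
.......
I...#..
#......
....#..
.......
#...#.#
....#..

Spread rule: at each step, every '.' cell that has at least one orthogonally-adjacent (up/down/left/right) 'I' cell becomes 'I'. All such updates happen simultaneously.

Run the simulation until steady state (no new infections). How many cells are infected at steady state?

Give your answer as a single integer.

Answer: 48

Derivation:
Step 0 (initial): 1 infected
Step 1: +2 new -> 3 infected
Step 2: +4 new -> 7 infected
Step 3: +5 new -> 12 infected
Step 4: +6 new -> 18 infected
Step 5: +7 new -> 25 infected
Step 6: +5 new -> 30 infected
Step 7: +9 new -> 39 infected
Step 8: +5 new -> 44 infected
Step 9: +2 new -> 46 infected
Step 10: +1 new -> 47 infected
Step 11: +1 new -> 48 infected
Step 12: +0 new -> 48 infected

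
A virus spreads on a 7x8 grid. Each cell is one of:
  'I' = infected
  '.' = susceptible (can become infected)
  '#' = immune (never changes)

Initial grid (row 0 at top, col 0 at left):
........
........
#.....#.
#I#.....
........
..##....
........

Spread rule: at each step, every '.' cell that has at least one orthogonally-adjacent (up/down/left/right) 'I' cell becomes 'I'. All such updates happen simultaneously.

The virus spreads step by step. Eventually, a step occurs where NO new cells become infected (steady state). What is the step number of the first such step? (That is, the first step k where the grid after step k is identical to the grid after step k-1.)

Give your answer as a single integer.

Step 0 (initial): 1 infected
Step 1: +2 new -> 3 infected
Step 2: +5 new -> 8 infected
Step 3: +7 new -> 15 infected
Step 4: +8 new -> 23 infected
Step 5: +7 new -> 30 infected
Step 6: +6 new -> 36 infected
Step 7: +6 new -> 42 infected
Step 8: +5 new -> 47 infected
Step 9: +3 new -> 50 infected
Step 10: +0 new -> 50 infected

Answer: 10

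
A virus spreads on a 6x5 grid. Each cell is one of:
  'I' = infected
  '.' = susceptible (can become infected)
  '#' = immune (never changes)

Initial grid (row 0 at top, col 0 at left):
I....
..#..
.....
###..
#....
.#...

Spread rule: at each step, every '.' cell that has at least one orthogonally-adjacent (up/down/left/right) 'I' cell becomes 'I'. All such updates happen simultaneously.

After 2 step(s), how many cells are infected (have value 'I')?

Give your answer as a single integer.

Answer: 6

Derivation:
Step 0 (initial): 1 infected
Step 1: +2 new -> 3 infected
Step 2: +3 new -> 6 infected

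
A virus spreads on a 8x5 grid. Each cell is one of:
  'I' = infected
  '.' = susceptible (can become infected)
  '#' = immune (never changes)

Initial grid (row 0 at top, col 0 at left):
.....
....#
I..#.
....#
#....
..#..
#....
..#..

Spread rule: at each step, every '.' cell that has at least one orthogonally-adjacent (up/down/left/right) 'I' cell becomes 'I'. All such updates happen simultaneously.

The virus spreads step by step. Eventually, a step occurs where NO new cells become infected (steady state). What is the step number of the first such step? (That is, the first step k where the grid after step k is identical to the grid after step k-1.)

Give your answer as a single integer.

Step 0 (initial): 1 infected
Step 1: +3 new -> 4 infected
Step 2: +4 new -> 8 infected
Step 3: +4 new -> 12 infected
Step 4: +5 new -> 17 infected
Step 5: +4 new -> 21 infected
Step 6: +5 new -> 26 infected
Step 7: +3 new -> 29 infected
Step 8: +2 new -> 31 infected
Step 9: +1 new -> 32 infected
Step 10: +0 new -> 32 infected

Answer: 10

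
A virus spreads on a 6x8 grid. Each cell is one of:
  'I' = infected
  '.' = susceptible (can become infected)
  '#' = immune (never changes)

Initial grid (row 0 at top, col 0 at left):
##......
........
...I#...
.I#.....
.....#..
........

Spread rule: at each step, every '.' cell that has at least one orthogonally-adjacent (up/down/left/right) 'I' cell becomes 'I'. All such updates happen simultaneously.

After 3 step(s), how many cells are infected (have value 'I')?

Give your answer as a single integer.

Step 0 (initial): 2 infected
Step 1: +6 new -> 8 infected
Step 2: +10 new -> 18 infected
Step 3: +9 new -> 27 infected

Answer: 27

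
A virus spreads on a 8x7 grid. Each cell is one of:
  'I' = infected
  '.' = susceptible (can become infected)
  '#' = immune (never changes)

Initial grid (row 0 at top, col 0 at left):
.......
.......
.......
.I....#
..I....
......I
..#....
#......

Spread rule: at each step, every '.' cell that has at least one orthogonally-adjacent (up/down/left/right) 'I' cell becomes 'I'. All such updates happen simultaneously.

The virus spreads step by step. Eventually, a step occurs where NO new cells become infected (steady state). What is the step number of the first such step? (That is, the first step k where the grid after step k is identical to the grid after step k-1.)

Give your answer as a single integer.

Step 0 (initial): 3 infected
Step 1: +9 new -> 12 infected
Step 2: +12 new -> 24 infected
Step 3: +11 new -> 35 infected
Step 4: +9 new -> 44 infected
Step 5: +5 new -> 49 infected
Step 6: +3 new -> 52 infected
Step 7: +1 new -> 53 infected
Step 8: +0 new -> 53 infected

Answer: 8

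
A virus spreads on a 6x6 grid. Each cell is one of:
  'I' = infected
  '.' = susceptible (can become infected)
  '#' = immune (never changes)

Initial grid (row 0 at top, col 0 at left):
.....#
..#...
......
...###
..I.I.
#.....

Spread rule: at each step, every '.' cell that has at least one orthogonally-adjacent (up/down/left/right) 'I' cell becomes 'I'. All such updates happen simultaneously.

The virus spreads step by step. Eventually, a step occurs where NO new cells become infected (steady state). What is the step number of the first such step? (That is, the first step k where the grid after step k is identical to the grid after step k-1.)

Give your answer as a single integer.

Answer: 7

Derivation:
Step 0 (initial): 2 infected
Step 1: +6 new -> 8 infected
Step 2: +6 new -> 14 infected
Step 3: +3 new -> 17 infected
Step 4: +4 new -> 21 infected
Step 5: +5 new -> 26 infected
Step 6: +4 new -> 30 infected
Step 7: +0 new -> 30 infected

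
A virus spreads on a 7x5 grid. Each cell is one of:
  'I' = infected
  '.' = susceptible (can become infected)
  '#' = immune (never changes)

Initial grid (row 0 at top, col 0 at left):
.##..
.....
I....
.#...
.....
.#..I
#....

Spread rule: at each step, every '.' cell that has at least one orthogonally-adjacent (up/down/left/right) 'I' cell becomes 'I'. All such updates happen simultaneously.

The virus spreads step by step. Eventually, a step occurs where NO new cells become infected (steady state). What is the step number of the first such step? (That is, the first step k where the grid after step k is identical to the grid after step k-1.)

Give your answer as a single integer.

Answer: 6

Derivation:
Step 0 (initial): 2 infected
Step 1: +6 new -> 8 infected
Step 2: +8 new -> 16 infected
Step 3: +9 new -> 25 infected
Step 4: +3 new -> 28 infected
Step 5: +2 new -> 30 infected
Step 6: +0 new -> 30 infected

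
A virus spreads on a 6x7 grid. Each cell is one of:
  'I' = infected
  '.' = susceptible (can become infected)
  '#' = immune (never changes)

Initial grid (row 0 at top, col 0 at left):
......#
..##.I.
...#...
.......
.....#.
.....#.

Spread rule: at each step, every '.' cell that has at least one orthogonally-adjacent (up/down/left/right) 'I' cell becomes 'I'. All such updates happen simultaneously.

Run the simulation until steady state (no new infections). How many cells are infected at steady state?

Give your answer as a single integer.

Step 0 (initial): 1 infected
Step 1: +4 new -> 5 infected
Step 2: +4 new -> 9 infected
Step 3: +3 new -> 12 infected
Step 4: +4 new -> 16 infected
Step 5: +5 new -> 21 infected
Step 6: +6 new -> 27 infected
Step 7: +5 new -> 32 infected
Step 8: +3 new -> 35 infected
Step 9: +1 new -> 36 infected
Step 10: +0 new -> 36 infected

Answer: 36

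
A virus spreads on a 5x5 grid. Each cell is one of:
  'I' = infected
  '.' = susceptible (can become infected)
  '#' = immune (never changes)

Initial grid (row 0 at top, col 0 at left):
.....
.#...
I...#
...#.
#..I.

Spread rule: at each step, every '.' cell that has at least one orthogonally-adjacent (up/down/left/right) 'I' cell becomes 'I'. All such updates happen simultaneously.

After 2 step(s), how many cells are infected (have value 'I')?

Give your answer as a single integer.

Step 0 (initial): 2 infected
Step 1: +5 new -> 7 infected
Step 2: +6 new -> 13 infected

Answer: 13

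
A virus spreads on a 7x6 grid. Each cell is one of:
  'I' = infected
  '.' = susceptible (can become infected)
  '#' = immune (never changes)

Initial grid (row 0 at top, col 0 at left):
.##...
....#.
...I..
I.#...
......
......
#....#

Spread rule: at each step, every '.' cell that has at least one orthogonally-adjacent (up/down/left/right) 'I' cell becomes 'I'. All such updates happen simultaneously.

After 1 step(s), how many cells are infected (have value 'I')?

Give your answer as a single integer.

Step 0 (initial): 2 infected
Step 1: +7 new -> 9 infected

Answer: 9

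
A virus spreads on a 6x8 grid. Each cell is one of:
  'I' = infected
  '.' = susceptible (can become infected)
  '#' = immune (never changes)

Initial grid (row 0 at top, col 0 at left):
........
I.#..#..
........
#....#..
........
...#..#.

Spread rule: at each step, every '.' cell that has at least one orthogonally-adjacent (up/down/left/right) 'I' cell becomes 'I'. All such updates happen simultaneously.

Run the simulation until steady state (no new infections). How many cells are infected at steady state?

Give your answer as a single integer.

Step 0 (initial): 1 infected
Step 1: +3 new -> 4 infected
Step 2: +2 new -> 6 infected
Step 3: +3 new -> 9 infected
Step 4: +4 new -> 13 infected
Step 5: +7 new -> 20 infected
Step 6: +7 new -> 27 infected
Step 7: +3 new -> 30 infected
Step 8: +6 new -> 36 infected
Step 9: +4 new -> 40 infected
Step 10: +1 new -> 41 infected
Step 11: +1 new -> 42 infected
Step 12: +0 new -> 42 infected

Answer: 42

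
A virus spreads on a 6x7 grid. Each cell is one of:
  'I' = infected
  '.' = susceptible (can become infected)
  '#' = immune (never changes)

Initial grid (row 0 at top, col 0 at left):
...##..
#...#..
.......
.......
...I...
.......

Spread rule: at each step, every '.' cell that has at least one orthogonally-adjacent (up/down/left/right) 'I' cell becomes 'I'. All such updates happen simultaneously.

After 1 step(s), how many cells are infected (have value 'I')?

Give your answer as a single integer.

Step 0 (initial): 1 infected
Step 1: +4 new -> 5 infected

Answer: 5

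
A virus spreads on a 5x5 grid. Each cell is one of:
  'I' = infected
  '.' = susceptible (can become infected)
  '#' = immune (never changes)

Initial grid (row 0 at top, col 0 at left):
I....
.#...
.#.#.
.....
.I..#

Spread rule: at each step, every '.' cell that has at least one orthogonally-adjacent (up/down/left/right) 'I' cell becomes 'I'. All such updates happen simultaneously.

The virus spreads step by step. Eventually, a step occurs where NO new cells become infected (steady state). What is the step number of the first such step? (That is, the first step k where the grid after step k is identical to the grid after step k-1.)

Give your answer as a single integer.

Answer: 6

Derivation:
Step 0 (initial): 2 infected
Step 1: +5 new -> 7 infected
Step 2: +5 new -> 12 infected
Step 3: +4 new -> 16 infected
Step 4: +3 new -> 19 infected
Step 5: +2 new -> 21 infected
Step 6: +0 new -> 21 infected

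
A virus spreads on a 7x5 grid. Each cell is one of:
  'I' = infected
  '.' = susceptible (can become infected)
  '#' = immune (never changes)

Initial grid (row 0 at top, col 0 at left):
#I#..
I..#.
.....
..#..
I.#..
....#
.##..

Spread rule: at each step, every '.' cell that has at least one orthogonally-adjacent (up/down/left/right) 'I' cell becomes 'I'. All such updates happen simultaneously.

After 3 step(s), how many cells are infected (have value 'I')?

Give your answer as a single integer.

Answer: 15

Derivation:
Step 0 (initial): 3 infected
Step 1: +5 new -> 8 infected
Step 2: +5 new -> 13 infected
Step 3: +2 new -> 15 infected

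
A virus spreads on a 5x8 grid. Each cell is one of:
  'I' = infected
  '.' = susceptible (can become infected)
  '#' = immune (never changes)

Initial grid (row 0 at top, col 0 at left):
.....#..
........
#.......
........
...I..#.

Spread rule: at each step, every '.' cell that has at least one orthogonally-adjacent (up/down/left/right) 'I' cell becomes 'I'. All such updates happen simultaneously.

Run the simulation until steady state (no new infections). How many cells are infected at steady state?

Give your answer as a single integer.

Answer: 37

Derivation:
Step 0 (initial): 1 infected
Step 1: +3 new -> 4 infected
Step 2: +5 new -> 9 infected
Step 3: +6 new -> 15 infected
Step 4: +7 new -> 22 infected
Step 5: +6 new -> 28 infected
Step 6: +5 new -> 33 infected
Step 7: +3 new -> 36 infected
Step 8: +1 new -> 37 infected
Step 9: +0 new -> 37 infected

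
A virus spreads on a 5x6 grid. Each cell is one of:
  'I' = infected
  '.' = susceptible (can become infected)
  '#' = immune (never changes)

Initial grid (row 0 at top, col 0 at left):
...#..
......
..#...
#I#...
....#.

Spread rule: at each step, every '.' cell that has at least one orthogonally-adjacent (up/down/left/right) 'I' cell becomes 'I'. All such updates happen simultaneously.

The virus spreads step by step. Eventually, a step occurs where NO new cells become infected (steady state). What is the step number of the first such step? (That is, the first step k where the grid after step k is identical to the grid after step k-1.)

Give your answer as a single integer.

Step 0 (initial): 1 infected
Step 1: +2 new -> 3 infected
Step 2: +4 new -> 7 infected
Step 3: +4 new -> 11 infected
Step 4: +4 new -> 15 infected
Step 5: +3 new -> 18 infected
Step 6: +4 new -> 22 infected
Step 7: +3 new -> 25 infected
Step 8: +0 new -> 25 infected

Answer: 8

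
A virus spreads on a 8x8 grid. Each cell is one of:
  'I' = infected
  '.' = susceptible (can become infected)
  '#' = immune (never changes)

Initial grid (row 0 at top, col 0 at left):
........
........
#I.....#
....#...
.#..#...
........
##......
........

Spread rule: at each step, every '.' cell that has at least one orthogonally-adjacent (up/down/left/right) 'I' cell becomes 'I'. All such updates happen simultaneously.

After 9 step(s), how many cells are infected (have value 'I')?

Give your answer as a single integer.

Step 0 (initial): 1 infected
Step 1: +3 new -> 4 infected
Step 2: +6 new -> 10 infected
Step 3: +7 new -> 17 infected
Step 4: +6 new -> 23 infected
Step 5: +7 new -> 30 infected
Step 6: +7 new -> 37 infected
Step 7: +8 new -> 45 infected
Step 8: +6 new -> 51 infected
Step 9: +3 new -> 54 infected

Answer: 54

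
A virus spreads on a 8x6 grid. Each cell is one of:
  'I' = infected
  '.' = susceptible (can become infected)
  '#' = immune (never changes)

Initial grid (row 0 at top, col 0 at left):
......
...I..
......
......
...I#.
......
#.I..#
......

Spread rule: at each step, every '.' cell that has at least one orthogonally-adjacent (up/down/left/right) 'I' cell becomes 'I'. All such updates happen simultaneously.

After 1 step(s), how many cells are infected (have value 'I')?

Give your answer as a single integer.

Step 0 (initial): 3 infected
Step 1: +11 new -> 14 infected

Answer: 14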